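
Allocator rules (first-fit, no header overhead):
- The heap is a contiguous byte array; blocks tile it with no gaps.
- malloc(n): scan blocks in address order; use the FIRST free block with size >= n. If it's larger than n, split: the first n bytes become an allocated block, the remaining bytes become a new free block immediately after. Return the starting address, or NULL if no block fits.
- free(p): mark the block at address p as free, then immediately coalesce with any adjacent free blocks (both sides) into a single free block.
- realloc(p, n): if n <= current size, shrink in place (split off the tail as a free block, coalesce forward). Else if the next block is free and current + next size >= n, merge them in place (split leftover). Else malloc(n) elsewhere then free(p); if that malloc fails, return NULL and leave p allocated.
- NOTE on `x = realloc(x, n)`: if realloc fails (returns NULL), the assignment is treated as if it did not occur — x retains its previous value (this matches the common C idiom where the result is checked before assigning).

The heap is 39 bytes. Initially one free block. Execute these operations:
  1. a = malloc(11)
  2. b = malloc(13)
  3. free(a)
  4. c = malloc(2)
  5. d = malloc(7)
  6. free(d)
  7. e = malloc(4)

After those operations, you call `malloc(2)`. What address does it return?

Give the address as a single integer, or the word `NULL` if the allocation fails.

Answer: 6

Derivation:
Op 1: a = malloc(11) -> a = 0; heap: [0-10 ALLOC][11-38 FREE]
Op 2: b = malloc(13) -> b = 11; heap: [0-10 ALLOC][11-23 ALLOC][24-38 FREE]
Op 3: free(a) -> (freed a); heap: [0-10 FREE][11-23 ALLOC][24-38 FREE]
Op 4: c = malloc(2) -> c = 0; heap: [0-1 ALLOC][2-10 FREE][11-23 ALLOC][24-38 FREE]
Op 5: d = malloc(7) -> d = 2; heap: [0-1 ALLOC][2-8 ALLOC][9-10 FREE][11-23 ALLOC][24-38 FREE]
Op 6: free(d) -> (freed d); heap: [0-1 ALLOC][2-10 FREE][11-23 ALLOC][24-38 FREE]
Op 7: e = malloc(4) -> e = 2; heap: [0-1 ALLOC][2-5 ALLOC][6-10 FREE][11-23 ALLOC][24-38 FREE]
malloc(2): first-fit scan over [0-1 ALLOC][2-5 ALLOC][6-10 FREE][11-23 ALLOC][24-38 FREE] -> 6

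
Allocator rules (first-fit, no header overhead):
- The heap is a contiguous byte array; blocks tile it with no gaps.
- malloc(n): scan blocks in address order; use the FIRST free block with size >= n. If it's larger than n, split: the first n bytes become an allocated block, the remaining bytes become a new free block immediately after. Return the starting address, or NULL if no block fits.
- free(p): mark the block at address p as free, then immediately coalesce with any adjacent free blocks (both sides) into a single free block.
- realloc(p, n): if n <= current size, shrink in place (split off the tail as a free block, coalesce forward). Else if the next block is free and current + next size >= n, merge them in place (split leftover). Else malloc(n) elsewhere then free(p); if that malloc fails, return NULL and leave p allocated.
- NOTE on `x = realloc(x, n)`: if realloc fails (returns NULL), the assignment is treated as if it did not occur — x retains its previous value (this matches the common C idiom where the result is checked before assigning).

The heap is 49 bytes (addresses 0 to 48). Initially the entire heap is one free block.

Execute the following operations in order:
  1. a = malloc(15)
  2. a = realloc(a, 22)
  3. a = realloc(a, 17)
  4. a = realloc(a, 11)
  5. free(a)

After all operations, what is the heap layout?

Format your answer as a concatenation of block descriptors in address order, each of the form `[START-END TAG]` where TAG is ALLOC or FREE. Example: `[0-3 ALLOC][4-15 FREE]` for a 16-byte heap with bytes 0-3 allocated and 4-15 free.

Answer: [0-48 FREE]

Derivation:
Op 1: a = malloc(15) -> a = 0; heap: [0-14 ALLOC][15-48 FREE]
Op 2: a = realloc(a, 22) -> a = 0; heap: [0-21 ALLOC][22-48 FREE]
Op 3: a = realloc(a, 17) -> a = 0; heap: [0-16 ALLOC][17-48 FREE]
Op 4: a = realloc(a, 11) -> a = 0; heap: [0-10 ALLOC][11-48 FREE]
Op 5: free(a) -> (freed a); heap: [0-48 FREE]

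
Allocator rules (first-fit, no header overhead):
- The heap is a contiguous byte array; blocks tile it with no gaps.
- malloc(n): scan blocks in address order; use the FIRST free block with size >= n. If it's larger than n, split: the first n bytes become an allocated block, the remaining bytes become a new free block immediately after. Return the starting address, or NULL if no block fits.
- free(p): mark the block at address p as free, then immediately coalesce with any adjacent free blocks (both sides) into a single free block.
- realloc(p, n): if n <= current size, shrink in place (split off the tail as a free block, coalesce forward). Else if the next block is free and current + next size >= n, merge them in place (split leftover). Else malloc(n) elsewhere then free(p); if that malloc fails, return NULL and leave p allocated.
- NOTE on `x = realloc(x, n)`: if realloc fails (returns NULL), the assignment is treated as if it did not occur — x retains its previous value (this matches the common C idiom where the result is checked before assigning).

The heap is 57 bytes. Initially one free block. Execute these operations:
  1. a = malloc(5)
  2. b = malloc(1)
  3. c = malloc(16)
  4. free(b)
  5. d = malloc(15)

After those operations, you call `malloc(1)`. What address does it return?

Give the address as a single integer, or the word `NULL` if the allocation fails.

Op 1: a = malloc(5) -> a = 0; heap: [0-4 ALLOC][5-56 FREE]
Op 2: b = malloc(1) -> b = 5; heap: [0-4 ALLOC][5-5 ALLOC][6-56 FREE]
Op 3: c = malloc(16) -> c = 6; heap: [0-4 ALLOC][5-5 ALLOC][6-21 ALLOC][22-56 FREE]
Op 4: free(b) -> (freed b); heap: [0-4 ALLOC][5-5 FREE][6-21 ALLOC][22-56 FREE]
Op 5: d = malloc(15) -> d = 22; heap: [0-4 ALLOC][5-5 FREE][6-21 ALLOC][22-36 ALLOC][37-56 FREE]
malloc(1): first-fit scan over [0-4 ALLOC][5-5 FREE][6-21 ALLOC][22-36 ALLOC][37-56 FREE] -> 5

Answer: 5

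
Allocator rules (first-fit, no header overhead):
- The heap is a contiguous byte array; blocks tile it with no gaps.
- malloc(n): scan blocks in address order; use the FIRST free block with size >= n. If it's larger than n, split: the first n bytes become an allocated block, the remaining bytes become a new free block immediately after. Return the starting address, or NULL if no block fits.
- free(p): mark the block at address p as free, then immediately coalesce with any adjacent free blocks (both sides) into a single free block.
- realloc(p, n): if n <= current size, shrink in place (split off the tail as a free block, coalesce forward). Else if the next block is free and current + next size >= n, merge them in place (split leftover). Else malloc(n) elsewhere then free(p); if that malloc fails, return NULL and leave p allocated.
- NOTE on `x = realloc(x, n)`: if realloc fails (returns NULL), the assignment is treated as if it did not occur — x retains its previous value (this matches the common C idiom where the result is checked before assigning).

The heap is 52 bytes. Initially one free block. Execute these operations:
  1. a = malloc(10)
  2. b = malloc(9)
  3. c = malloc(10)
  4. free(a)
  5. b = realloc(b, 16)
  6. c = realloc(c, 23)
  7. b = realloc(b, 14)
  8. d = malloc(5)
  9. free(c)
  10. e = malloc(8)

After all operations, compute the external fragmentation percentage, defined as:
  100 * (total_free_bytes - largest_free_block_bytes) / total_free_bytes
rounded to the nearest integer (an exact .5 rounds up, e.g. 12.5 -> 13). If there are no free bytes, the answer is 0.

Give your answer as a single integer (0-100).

Op 1: a = malloc(10) -> a = 0; heap: [0-9 ALLOC][10-51 FREE]
Op 2: b = malloc(9) -> b = 10; heap: [0-9 ALLOC][10-18 ALLOC][19-51 FREE]
Op 3: c = malloc(10) -> c = 19; heap: [0-9 ALLOC][10-18 ALLOC][19-28 ALLOC][29-51 FREE]
Op 4: free(a) -> (freed a); heap: [0-9 FREE][10-18 ALLOC][19-28 ALLOC][29-51 FREE]
Op 5: b = realloc(b, 16) -> b = 29; heap: [0-18 FREE][19-28 ALLOC][29-44 ALLOC][45-51 FREE]
Op 6: c = realloc(c, 23) -> NULL (c unchanged); heap: [0-18 FREE][19-28 ALLOC][29-44 ALLOC][45-51 FREE]
Op 7: b = realloc(b, 14) -> b = 29; heap: [0-18 FREE][19-28 ALLOC][29-42 ALLOC][43-51 FREE]
Op 8: d = malloc(5) -> d = 0; heap: [0-4 ALLOC][5-18 FREE][19-28 ALLOC][29-42 ALLOC][43-51 FREE]
Op 9: free(c) -> (freed c); heap: [0-4 ALLOC][5-28 FREE][29-42 ALLOC][43-51 FREE]
Op 10: e = malloc(8) -> e = 5; heap: [0-4 ALLOC][5-12 ALLOC][13-28 FREE][29-42 ALLOC][43-51 FREE]
Free blocks: [16 9] total_free=25 largest=16 -> 100*(25-16)/25 = 900/25 = 36

Answer: 36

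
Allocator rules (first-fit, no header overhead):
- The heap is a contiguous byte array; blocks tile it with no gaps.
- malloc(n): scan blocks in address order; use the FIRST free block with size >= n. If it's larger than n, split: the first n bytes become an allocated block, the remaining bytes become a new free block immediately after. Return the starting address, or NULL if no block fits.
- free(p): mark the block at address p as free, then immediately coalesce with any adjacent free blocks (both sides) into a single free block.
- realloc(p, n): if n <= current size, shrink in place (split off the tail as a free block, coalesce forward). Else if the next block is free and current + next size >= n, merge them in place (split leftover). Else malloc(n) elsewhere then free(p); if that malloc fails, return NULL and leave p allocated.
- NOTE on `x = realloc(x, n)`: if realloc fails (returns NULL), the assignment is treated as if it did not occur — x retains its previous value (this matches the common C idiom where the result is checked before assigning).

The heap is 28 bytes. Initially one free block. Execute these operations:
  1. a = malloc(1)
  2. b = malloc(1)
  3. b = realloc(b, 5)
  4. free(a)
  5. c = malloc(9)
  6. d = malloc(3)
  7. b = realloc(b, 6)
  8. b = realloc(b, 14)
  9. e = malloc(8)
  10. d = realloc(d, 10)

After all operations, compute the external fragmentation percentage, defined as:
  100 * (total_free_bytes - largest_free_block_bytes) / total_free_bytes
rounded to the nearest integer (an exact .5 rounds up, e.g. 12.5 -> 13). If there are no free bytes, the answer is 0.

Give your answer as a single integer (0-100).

Answer: 40

Derivation:
Op 1: a = malloc(1) -> a = 0; heap: [0-0 ALLOC][1-27 FREE]
Op 2: b = malloc(1) -> b = 1; heap: [0-0 ALLOC][1-1 ALLOC][2-27 FREE]
Op 3: b = realloc(b, 5) -> b = 1; heap: [0-0 ALLOC][1-5 ALLOC][6-27 FREE]
Op 4: free(a) -> (freed a); heap: [0-0 FREE][1-5 ALLOC][6-27 FREE]
Op 5: c = malloc(9) -> c = 6; heap: [0-0 FREE][1-5 ALLOC][6-14 ALLOC][15-27 FREE]
Op 6: d = malloc(3) -> d = 15; heap: [0-0 FREE][1-5 ALLOC][6-14 ALLOC][15-17 ALLOC][18-27 FREE]
Op 7: b = realloc(b, 6) -> b = 18; heap: [0-5 FREE][6-14 ALLOC][15-17 ALLOC][18-23 ALLOC][24-27 FREE]
Op 8: b = realloc(b, 14) -> NULL (b unchanged); heap: [0-5 FREE][6-14 ALLOC][15-17 ALLOC][18-23 ALLOC][24-27 FREE]
Op 9: e = malloc(8) -> e = NULL; heap: [0-5 FREE][6-14 ALLOC][15-17 ALLOC][18-23 ALLOC][24-27 FREE]
Op 10: d = realloc(d, 10) -> NULL (d unchanged); heap: [0-5 FREE][6-14 ALLOC][15-17 ALLOC][18-23 ALLOC][24-27 FREE]
Free blocks: [6 4] total_free=10 largest=6 -> 100*(10-6)/10 = 400/10 = 40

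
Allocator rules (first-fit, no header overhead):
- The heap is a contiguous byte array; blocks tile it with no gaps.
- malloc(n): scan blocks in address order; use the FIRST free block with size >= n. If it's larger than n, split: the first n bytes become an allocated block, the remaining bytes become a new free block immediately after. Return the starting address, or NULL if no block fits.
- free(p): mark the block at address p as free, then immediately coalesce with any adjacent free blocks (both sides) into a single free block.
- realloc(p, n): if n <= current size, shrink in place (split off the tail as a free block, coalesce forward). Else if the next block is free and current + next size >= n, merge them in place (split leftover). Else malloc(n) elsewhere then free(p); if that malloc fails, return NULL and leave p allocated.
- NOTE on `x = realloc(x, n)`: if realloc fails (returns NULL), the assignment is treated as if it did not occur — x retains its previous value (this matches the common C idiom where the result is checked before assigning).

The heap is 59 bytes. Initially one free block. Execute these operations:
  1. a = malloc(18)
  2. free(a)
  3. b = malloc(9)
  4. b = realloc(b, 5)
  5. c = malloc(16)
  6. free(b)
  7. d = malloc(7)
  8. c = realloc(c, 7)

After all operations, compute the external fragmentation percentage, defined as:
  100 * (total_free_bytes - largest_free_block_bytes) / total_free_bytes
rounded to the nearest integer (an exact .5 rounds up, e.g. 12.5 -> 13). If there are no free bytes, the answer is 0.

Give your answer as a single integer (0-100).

Op 1: a = malloc(18) -> a = 0; heap: [0-17 ALLOC][18-58 FREE]
Op 2: free(a) -> (freed a); heap: [0-58 FREE]
Op 3: b = malloc(9) -> b = 0; heap: [0-8 ALLOC][9-58 FREE]
Op 4: b = realloc(b, 5) -> b = 0; heap: [0-4 ALLOC][5-58 FREE]
Op 5: c = malloc(16) -> c = 5; heap: [0-4 ALLOC][5-20 ALLOC][21-58 FREE]
Op 6: free(b) -> (freed b); heap: [0-4 FREE][5-20 ALLOC][21-58 FREE]
Op 7: d = malloc(7) -> d = 21; heap: [0-4 FREE][5-20 ALLOC][21-27 ALLOC][28-58 FREE]
Op 8: c = realloc(c, 7) -> c = 5; heap: [0-4 FREE][5-11 ALLOC][12-20 FREE][21-27 ALLOC][28-58 FREE]
Free blocks: [5 9 31] total_free=45 largest=31 -> 100*(45-31)/45 = 1400/45 ≈ 31.111 -> rounds to 31

Answer: 31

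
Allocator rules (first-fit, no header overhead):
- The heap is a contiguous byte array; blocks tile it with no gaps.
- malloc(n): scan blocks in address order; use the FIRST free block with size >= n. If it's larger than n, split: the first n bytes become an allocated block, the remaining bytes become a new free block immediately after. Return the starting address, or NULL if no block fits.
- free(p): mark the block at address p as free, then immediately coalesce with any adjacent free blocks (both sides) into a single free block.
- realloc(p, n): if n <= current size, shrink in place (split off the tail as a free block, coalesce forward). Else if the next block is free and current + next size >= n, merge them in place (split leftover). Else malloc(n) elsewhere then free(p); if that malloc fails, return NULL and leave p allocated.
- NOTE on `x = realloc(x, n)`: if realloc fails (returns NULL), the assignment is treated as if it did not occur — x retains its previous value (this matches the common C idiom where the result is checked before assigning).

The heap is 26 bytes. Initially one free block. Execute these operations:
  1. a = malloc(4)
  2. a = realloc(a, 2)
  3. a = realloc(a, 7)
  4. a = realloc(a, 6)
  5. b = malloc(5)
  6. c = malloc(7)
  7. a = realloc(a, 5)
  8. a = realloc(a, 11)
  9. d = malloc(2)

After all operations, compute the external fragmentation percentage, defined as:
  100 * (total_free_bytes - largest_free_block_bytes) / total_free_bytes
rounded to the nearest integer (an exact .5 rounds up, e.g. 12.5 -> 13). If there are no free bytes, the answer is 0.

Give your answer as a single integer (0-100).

Answer: 14

Derivation:
Op 1: a = malloc(4) -> a = 0; heap: [0-3 ALLOC][4-25 FREE]
Op 2: a = realloc(a, 2) -> a = 0; heap: [0-1 ALLOC][2-25 FREE]
Op 3: a = realloc(a, 7) -> a = 0; heap: [0-6 ALLOC][7-25 FREE]
Op 4: a = realloc(a, 6) -> a = 0; heap: [0-5 ALLOC][6-25 FREE]
Op 5: b = malloc(5) -> b = 6; heap: [0-5 ALLOC][6-10 ALLOC][11-25 FREE]
Op 6: c = malloc(7) -> c = 11; heap: [0-5 ALLOC][6-10 ALLOC][11-17 ALLOC][18-25 FREE]
Op 7: a = realloc(a, 5) -> a = 0; heap: [0-4 ALLOC][5-5 FREE][6-10 ALLOC][11-17 ALLOC][18-25 FREE]
Op 8: a = realloc(a, 11) -> NULL (a unchanged); heap: [0-4 ALLOC][5-5 FREE][6-10 ALLOC][11-17 ALLOC][18-25 FREE]
Op 9: d = malloc(2) -> d = 18; heap: [0-4 ALLOC][5-5 FREE][6-10 ALLOC][11-17 ALLOC][18-19 ALLOC][20-25 FREE]
Free blocks: [1 6] total_free=7 largest=6 -> 100*(7-6)/7 = 100/7 ≈ 14.286 -> rounds to 14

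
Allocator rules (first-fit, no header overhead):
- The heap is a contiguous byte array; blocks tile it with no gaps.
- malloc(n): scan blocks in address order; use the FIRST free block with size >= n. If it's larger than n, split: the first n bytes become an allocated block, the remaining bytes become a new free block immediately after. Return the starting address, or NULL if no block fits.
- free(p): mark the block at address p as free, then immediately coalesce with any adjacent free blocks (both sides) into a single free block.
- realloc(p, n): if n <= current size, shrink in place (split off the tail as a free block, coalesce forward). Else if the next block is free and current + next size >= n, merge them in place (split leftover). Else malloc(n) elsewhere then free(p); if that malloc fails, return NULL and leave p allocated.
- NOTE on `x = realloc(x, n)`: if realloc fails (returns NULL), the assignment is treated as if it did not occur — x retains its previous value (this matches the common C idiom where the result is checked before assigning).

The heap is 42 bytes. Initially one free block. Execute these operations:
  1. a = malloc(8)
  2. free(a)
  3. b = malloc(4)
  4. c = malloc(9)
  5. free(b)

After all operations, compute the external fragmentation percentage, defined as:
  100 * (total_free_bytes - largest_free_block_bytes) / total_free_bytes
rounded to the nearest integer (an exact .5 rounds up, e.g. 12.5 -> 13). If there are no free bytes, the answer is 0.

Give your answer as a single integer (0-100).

Answer: 12

Derivation:
Op 1: a = malloc(8) -> a = 0; heap: [0-7 ALLOC][8-41 FREE]
Op 2: free(a) -> (freed a); heap: [0-41 FREE]
Op 3: b = malloc(4) -> b = 0; heap: [0-3 ALLOC][4-41 FREE]
Op 4: c = malloc(9) -> c = 4; heap: [0-3 ALLOC][4-12 ALLOC][13-41 FREE]
Op 5: free(b) -> (freed b); heap: [0-3 FREE][4-12 ALLOC][13-41 FREE]
Free blocks: [4 29] total_free=33 largest=29 -> 100*(33-29)/33 = 400/33 ≈ 12.121 -> rounds to 12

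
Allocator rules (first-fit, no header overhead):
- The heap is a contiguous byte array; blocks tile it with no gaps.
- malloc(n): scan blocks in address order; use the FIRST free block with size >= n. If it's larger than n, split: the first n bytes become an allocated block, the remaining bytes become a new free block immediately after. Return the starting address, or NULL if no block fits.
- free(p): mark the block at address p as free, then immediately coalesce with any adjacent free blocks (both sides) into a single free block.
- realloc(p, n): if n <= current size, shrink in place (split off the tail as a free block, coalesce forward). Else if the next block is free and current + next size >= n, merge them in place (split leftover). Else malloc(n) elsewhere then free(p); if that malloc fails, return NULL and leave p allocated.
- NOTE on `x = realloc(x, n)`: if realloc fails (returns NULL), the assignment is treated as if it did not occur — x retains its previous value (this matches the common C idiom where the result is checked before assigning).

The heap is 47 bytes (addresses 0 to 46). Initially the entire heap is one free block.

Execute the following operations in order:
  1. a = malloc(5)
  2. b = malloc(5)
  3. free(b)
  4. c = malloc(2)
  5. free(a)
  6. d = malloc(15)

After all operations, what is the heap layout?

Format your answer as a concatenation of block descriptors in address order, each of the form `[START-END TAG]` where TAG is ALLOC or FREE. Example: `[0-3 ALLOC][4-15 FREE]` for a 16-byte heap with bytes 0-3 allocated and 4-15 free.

Answer: [0-4 FREE][5-6 ALLOC][7-21 ALLOC][22-46 FREE]

Derivation:
Op 1: a = malloc(5) -> a = 0; heap: [0-4 ALLOC][5-46 FREE]
Op 2: b = malloc(5) -> b = 5; heap: [0-4 ALLOC][5-9 ALLOC][10-46 FREE]
Op 3: free(b) -> (freed b); heap: [0-4 ALLOC][5-46 FREE]
Op 4: c = malloc(2) -> c = 5; heap: [0-4 ALLOC][5-6 ALLOC][7-46 FREE]
Op 5: free(a) -> (freed a); heap: [0-4 FREE][5-6 ALLOC][7-46 FREE]
Op 6: d = malloc(15) -> d = 7; heap: [0-4 FREE][5-6 ALLOC][7-21 ALLOC][22-46 FREE]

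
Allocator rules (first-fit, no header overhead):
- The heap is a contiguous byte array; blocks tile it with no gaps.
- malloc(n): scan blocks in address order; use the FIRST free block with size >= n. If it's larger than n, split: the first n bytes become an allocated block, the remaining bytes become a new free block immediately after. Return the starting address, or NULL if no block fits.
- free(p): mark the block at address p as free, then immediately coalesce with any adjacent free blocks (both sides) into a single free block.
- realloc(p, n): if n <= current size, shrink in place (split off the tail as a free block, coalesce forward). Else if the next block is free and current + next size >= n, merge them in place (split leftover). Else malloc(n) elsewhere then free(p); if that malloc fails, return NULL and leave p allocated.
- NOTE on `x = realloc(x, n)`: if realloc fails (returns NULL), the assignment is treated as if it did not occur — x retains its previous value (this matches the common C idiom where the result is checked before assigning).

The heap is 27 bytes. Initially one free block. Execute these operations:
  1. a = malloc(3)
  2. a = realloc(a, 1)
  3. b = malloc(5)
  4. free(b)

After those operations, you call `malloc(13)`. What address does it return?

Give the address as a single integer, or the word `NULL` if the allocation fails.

Answer: 1

Derivation:
Op 1: a = malloc(3) -> a = 0; heap: [0-2 ALLOC][3-26 FREE]
Op 2: a = realloc(a, 1) -> a = 0; heap: [0-0 ALLOC][1-26 FREE]
Op 3: b = malloc(5) -> b = 1; heap: [0-0 ALLOC][1-5 ALLOC][6-26 FREE]
Op 4: free(b) -> (freed b); heap: [0-0 ALLOC][1-26 FREE]
malloc(13): first-fit scan over [0-0 ALLOC][1-26 FREE] -> 1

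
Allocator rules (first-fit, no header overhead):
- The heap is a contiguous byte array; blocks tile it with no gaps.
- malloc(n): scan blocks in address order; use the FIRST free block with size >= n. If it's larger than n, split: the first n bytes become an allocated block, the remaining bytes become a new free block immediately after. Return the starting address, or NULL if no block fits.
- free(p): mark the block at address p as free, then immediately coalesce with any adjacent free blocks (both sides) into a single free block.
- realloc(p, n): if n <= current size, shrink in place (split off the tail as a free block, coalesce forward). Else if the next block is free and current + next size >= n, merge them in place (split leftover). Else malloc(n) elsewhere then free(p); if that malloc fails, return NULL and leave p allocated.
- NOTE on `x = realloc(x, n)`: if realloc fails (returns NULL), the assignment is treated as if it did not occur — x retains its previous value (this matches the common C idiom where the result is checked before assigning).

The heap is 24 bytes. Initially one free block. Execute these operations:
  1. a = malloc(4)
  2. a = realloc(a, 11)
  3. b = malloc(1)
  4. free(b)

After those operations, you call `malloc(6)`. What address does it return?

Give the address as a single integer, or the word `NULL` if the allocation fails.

Op 1: a = malloc(4) -> a = 0; heap: [0-3 ALLOC][4-23 FREE]
Op 2: a = realloc(a, 11) -> a = 0; heap: [0-10 ALLOC][11-23 FREE]
Op 3: b = malloc(1) -> b = 11; heap: [0-10 ALLOC][11-11 ALLOC][12-23 FREE]
Op 4: free(b) -> (freed b); heap: [0-10 ALLOC][11-23 FREE]
malloc(6): first-fit scan over [0-10 ALLOC][11-23 FREE] -> 11

Answer: 11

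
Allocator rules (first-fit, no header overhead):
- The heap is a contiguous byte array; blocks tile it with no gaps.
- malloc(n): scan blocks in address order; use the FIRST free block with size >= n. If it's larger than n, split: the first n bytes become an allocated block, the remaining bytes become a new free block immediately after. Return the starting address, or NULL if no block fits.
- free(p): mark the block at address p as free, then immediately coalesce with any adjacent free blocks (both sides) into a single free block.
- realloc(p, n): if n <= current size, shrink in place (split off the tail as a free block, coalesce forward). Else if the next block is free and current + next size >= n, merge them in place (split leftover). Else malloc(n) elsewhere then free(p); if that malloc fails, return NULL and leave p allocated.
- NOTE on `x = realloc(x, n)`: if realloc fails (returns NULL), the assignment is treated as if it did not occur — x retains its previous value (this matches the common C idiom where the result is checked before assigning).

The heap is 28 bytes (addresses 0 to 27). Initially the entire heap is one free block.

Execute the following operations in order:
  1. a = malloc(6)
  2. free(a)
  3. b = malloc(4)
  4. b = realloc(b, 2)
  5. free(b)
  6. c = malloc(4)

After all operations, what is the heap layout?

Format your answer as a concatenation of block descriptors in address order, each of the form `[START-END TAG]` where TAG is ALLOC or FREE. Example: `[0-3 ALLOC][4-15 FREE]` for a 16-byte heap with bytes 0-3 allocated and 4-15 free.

Op 1: a = malloc(6) -> a = 0; heap: [0-5 ALLOC][6-27 FREE]
Op 2: free(a) -> (freed a); heap: [0-27 FREE]
Op 3: b = malloc(4) -> b = 0; heap: [0-3 ALLOC][4-27 FREE]
Op 4: b = realloc(b, 2) -> b = 0; heap: [0-1 ALLOC][2-27 FREE]
Op 5: free(b) -> (freed b); heap: [0-27 FREE]
Op 6: c = malloc(4) -> c = 0; heap: [0-3 ALLOC][4-27 FREE]

Answer: [0-3 ALLOC][4-27 FREE]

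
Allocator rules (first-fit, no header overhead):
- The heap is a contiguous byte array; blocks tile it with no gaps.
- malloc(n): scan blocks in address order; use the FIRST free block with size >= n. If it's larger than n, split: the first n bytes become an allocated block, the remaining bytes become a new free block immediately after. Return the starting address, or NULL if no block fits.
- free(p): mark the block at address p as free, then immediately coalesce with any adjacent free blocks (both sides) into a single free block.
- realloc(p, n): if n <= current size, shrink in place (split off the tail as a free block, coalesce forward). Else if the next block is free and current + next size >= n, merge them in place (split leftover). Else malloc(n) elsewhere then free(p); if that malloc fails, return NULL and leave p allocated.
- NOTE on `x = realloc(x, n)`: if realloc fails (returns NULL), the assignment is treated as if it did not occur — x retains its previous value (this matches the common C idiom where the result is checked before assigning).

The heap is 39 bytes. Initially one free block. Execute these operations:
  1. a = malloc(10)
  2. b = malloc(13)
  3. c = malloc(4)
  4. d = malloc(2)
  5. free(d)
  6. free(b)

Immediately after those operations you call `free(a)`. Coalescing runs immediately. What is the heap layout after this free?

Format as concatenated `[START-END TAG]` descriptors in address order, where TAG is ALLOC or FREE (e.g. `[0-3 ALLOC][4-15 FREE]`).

Answer: [0-22 FREE][23-26 ALLOC][27-38 FREE]

Derivation:
Op 1: a = malloc(10) -> a = 0; heap: [0-9 ALLOC][10-38 FREE]
Op 2: b = malloc(13) -> b = 10; heap: [0-9 ALLOC][10-22 ALLOC][23-38 FREE]
Op 3: c = malloc(4) -> c = 23; heap: [0-9 ALLOC][10-22 ALLOC][23-26 ALLOC][27-38 FREE]
Op 4: d = malloc(2) -> d = 27; heap: [0-9 ALLOC][10-22 ALLOC][23-26 ALLOC][27-28 ALLOC][29-38 FREE]
Op 5: free(d) -> (freed d); heap: [0-9 ALLOC][10-22 ALLOC][23-26 ALLOC][27-38 FREE]
Op 6: free(b) -> (freed b); heap: [0-9 ALLOC][10-22 FREE][23-26 ALLOC][27-38 FREE]
free(a): a = 0 -> block [0-9 ALLOC]; mark free, coalesce with adjacent free neighbors -> [0-22 FREE][23-26 ALLOC][27-38 FREE]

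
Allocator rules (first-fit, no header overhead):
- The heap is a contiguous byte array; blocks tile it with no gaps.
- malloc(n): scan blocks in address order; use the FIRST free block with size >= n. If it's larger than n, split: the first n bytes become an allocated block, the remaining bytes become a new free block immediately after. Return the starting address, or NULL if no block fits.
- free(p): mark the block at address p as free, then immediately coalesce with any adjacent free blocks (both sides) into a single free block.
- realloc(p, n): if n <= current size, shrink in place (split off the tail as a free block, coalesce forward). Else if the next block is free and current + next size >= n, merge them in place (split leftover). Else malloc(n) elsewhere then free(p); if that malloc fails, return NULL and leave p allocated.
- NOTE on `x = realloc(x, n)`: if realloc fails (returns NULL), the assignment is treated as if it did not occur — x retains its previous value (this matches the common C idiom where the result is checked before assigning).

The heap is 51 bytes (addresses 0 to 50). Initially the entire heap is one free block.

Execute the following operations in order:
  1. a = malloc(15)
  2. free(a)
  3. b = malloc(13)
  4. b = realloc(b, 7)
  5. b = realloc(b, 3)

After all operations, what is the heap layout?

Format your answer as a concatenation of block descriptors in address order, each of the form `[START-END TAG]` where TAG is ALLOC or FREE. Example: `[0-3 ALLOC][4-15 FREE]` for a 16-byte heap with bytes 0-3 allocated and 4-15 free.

Answer: [0-2 ALLOC][3-50 FREE]

Derivation:
Op 1: a = malloc(15) -> a = 0; heap: [0-14 ALLOC][15-50 FREE]
Op 2: free(a) -> (freed a); heap: [0-50 FREE]
Op 3: b = malloc(13) -> b = 0; heap: [0-12 ALLOC][13-50 FREE]
Op 4: b = realloc(b, 7) -> b = 0; heap: [0-6 ALLOC][7-50 FREE]
Op 5: b = realloc(b, 3) -> b = 0; heap: [0-2 ALLOC][3-50 FREE]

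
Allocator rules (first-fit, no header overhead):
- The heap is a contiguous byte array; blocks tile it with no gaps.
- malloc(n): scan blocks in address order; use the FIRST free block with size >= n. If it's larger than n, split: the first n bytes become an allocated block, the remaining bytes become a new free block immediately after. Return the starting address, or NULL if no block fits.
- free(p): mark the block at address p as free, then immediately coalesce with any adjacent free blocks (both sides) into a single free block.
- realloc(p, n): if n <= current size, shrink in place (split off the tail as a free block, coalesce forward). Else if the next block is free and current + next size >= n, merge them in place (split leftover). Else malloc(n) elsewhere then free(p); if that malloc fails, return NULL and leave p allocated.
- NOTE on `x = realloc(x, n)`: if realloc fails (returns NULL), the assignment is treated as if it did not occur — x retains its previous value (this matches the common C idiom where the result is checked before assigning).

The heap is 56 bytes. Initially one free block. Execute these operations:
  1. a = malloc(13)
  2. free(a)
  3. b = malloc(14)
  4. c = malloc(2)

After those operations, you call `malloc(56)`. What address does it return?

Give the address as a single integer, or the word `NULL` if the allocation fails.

Answer: NULL

Derivation:
Op 1: a = malloc(13) -> a = 0; heap: [0-12 ALLOC][13-55 FREE]
Op 2: free(a) -> (freed a); heap: [0-55 FREE]
Op 3: b = malloc(14) -> b = 0; heap: [0-13 ALLOC][14-55 FREE]
Op 4: c = malloc(2) -> c = 14; heap: [0-13 ALLOC][14-15 ALLOC][16-55 FREE]
malloc(56): first-fit scan over [0-13 ALLOC][14-15 ALLOC][16-55 FREE] -> NULL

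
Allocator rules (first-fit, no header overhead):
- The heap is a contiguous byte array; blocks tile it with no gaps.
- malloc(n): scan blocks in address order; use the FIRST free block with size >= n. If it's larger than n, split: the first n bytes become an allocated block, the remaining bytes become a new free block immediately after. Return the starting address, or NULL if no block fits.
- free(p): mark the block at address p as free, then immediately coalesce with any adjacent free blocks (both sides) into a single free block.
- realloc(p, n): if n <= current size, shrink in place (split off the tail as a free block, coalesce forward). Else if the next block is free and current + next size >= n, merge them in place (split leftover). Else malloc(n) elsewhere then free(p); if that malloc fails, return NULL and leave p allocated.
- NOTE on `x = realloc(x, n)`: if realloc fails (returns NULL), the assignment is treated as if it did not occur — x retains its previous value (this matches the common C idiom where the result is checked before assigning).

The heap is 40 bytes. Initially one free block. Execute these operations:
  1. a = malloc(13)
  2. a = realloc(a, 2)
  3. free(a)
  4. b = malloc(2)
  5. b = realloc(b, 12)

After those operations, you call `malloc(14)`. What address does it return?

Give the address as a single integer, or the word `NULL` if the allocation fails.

Op 1: a = malloc(13) -> a = 0; heap: [0-12 ALLOC][13-39 FREE]
Op 2: a = realloc(a, 2) -> a = 0; heap: [0-1 ALLOC][2-39 FREE]
Op 3: free(a) -> (freed a); heap: [0-39 FREE]
Op 4: b = malloc(2) -> b = 0; heap: [0-1 ALLOC][2-39 FREE]
Op 5: b = realloc(b, 12) -> b = 0; heap: [0-11 ALLOC][12-39 FREE]
malloc(14): first-fit scan over [0-11 ALLOC][12-39 FREE] -> 12

Answer: 12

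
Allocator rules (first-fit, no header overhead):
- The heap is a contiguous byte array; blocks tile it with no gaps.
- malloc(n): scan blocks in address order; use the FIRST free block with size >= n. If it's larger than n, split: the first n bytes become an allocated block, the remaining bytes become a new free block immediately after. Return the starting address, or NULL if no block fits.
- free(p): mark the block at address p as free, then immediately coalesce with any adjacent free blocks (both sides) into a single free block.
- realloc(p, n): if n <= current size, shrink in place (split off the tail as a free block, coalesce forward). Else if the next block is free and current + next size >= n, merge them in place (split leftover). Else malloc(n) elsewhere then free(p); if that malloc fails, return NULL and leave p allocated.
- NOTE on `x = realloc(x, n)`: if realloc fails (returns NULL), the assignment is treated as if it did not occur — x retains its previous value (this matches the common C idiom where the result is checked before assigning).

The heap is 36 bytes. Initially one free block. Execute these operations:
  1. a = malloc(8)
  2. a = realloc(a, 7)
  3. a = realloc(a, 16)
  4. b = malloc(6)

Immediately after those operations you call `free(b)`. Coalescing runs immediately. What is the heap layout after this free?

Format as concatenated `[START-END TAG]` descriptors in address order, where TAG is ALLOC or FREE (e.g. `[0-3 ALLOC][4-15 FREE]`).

Op 1: a = malloc(8) -> a = 0; heap: [0-7 ALLOC][8-35 FREE]
Op 2: a = realloc(a, 7) -> a = 0; heap: [0-6 ALLOC][7-35 FREE]
Op 3: a = realloc(a, 16) -> a = 0; heap: [0-15 ALLOC][16-35 FREE]
Op 4: b = malloc(6) -> b = 16; heap: [0-15 ALLOC][16-21 ALLOC][22-35 FREE]
free(b): b = 16 -> block [16-21 ALLOC]; mark free, coalesce with adjacent free neighbors -> [0-15 ALLOC][16-35 FREE]

Answer: [0-15 ALLOC][16-35 FREE]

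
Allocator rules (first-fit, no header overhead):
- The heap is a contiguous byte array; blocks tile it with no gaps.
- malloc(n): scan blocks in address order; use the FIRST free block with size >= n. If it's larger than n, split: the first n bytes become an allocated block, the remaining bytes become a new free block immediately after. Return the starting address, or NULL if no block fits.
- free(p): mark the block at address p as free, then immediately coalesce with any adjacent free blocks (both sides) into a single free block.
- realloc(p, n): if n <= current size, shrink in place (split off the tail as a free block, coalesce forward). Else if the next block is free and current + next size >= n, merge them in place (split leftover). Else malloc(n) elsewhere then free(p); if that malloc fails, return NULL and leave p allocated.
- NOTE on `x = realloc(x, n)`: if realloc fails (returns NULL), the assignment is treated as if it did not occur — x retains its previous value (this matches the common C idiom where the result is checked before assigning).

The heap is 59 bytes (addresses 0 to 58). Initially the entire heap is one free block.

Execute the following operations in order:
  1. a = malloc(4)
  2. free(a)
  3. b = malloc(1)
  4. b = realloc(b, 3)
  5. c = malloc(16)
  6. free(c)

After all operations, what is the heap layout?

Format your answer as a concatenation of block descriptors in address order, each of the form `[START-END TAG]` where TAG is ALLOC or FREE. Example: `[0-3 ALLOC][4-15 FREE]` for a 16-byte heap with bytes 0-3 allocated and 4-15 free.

Op 1: a = malloc(4) -> a = 0; heap: [0-3 ALLOC][4-58 FREE]
Op 2: free(a) -> (freed a); heap: [0-58 FREE]
Op 3: b = malloc(1) -> b = 0; heap: [0-0 ALLOC][1-58 FREE]
Op 4: b = realloc(b, 3) -> b = 0; heap: [0-2 ALLOC][3-58 FREE]
Op 5: c = malloc(16) -> c = 3; heap: [0-2 ALLOC][3-18 ALLOC][19-58 FREE]
Op 6: free(c) -> (freed c); heap: [0-2 ALLOC][3-58 FREE]

Answer: [0-2 ALLOC][3-58 FREE]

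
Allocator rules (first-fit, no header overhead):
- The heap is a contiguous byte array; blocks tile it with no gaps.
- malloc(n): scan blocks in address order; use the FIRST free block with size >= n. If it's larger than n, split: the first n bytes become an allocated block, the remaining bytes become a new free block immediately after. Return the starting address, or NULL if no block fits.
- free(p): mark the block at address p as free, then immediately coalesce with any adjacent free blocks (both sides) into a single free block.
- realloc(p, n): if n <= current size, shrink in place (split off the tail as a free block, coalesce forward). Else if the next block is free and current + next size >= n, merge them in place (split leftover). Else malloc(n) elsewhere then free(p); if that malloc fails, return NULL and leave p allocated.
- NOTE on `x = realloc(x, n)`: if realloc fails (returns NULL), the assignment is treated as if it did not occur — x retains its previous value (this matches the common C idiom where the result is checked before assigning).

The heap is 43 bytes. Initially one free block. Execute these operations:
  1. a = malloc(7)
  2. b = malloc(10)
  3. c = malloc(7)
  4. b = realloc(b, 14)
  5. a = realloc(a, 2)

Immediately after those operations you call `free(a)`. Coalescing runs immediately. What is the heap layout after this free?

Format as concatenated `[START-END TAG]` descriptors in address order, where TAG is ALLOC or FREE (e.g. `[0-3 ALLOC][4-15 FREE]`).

Op 1: a = malloc(7) -> a = 0; heap: [0-6 ALLOC][7-42 FREE]
Op 2: b = malloc(10) -> b = 7; heap: [0-6 ALLOC][7-16 ALLOC][17-42 FREE]
Op 3: c = malloc(7) -> c = 17; heap: [0-6 ALLOC][7-16 ALLOC][17-23 ALLOC][24-42 FREE]
Op 4: b = realloc(b, 14) -> b = 24; heap: [0-6 ALLOC][7-16 FREE][17-23 ALLOC][24-37 ALLOC][38-42 FREE]
Op 5: a = realloc(a, 2) -> a = 0; heap: [0-1 ALLOC][2-16 FREE][17-23 ALLOC][24-37 ALLOC][38-42 FREE]
free(a): a = 0 -> block [0-1 ALLOC]; mark free, coalesce with adjacent free neighbors -> [0-16 FREE][17-23 ALLOC][24-37 ALLOC][38-42 FREE]

Answer: [0-16 FREE][17-23 ALLOC][24-37 ALLOC][38-42 FREE]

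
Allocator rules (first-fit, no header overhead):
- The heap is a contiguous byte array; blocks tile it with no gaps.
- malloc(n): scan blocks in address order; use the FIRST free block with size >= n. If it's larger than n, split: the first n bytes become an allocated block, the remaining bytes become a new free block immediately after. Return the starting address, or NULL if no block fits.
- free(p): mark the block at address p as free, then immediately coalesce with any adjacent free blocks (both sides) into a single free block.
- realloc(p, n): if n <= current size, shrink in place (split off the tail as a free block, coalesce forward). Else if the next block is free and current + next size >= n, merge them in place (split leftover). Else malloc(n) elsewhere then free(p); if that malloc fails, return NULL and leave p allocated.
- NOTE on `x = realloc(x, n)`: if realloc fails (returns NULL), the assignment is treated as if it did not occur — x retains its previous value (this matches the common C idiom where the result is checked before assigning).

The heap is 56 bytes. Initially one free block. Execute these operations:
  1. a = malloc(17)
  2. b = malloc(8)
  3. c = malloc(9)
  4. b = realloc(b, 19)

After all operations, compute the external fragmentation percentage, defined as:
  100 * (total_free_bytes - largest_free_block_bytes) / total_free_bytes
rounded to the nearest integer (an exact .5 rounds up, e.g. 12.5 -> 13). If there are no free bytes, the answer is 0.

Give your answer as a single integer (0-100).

Op 1: a = malloc(17) -> a = 0; heap: [0-16 ALLOC][17-55 FREE]
Op 2: b = malloc(8) -> b = 17; heap: [0-16 ALLOC][17-24 ALLOC][25-55 FREE]
Op 3: c = malloc(9) -> c = 25; heap: [0-16 ALLOC][17-24 ALLOC][25-33 ALLOC][34-55 FREE]
Op 4: b = realloc(b, 19) -> b = 34; heap: [0-16 ALLOC][17-24 FREE][25-33 ALLOC][34-52 ALLOC][53-55 FREE]
Free blocks: [8 3] total_free=11 largest=8 -> 100*(11-8)/11 = 300/11 ≈ 27.273 -> rounds to 27

Answer: 27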